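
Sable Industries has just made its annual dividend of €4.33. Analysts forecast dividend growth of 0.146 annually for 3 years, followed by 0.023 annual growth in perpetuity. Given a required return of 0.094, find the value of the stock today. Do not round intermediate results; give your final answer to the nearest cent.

€85.98

D_1 = 4.96218
D_2 = 5.68666
D_3 = 6.51691
Terminal value at year 3: TV = D_3×(1+g_2)/(r−g_2) = 6.66680/0.071 = 93.89858
P_0 = D_1/(1+r)^1 + D_2/(1+r)^2 + D_3/(1+r)^3 + TV/(1+r)^3
    = 4.53581 + 4.75141 + 4.97725 + 71.71452 = 85.97899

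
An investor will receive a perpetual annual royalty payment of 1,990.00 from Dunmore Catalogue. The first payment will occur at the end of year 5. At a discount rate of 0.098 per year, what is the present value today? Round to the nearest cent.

13970.68

Value at end of year 4: C / r = 1,990.00 / 0.098 = 20,306.1224
Discount to today: PV = 20,306.1224 / (1 + 0.098)^4 = 20,306.1224 / 1.453481 = 13,970.68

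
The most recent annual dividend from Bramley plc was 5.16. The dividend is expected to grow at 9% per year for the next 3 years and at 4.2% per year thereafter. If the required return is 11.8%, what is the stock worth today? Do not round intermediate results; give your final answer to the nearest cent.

D_1 = 5.62440
D_2 = 6.13060
D_3 = 6.68235
Terminal value at year 3: TV = D_3×(1+g_2)/(r−g_2) = 6.96301/0.076 = 91.61853
P_0 = D_1/(1+r)^1 + D_2/(1+r)^2 + D_3/(1+r)^3 + TV/(1+r)^3
    = 5.03077 + 4.90478 + 4.78194 + 65.56286 = 80.28034

80.28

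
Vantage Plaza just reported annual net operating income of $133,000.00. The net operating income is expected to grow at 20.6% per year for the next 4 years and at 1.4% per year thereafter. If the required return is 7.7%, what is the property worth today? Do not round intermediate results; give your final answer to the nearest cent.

$4077255.14

D_1 = 160398.00000
D_2 = 193439.98800
D_3 = 233288.62553
D_4 = 281346.08239
Terminal value at year 4: TV = D_4×(1+g_2)/(r−g_2) = 285284.92754/0.063 = 4528332.18318
P_0 = D_1/(1+r)^1 + D_2/(1+r)^2 + D_3/(1+r)^3 + D_4/(1+r)^4 + TV/(1+r)^4
    = 148930.36212 + 166768.81775 + 186743.91291 + 209111.56822 + 3365700.47889 = 4077255.13988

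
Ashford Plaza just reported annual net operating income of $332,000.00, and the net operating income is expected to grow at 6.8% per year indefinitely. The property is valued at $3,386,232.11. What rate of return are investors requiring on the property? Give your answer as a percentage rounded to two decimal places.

17.27%

D₁ = $332,000.00 × 1.068 = $354,576.0000
P = D₁/(r − g) ⇒ r = D₁/P + g = $354,576.0000/$3,386,232.11 + 0.068 = 0.104711 + 0.068 = 0.172711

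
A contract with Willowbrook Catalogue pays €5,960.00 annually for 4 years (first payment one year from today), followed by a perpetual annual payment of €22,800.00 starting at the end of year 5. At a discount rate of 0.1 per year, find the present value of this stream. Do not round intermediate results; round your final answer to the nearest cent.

€174619.47

PV of 4-year annuity: €5,960.00 × [1 − (1+0.1)^−4] / 0.1 = 18892.39806
Perpetuity value at year 4: €22,800.00 / 0.1 = 228000.00000
PV of perpetuity: 228000.00000 / (1+0.1)^4 = 155727.06782
Total PV = 18892.39806 + 155727.06782 = 174619.46588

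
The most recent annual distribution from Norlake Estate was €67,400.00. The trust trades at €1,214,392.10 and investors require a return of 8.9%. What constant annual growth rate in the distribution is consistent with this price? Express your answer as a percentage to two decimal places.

P = D₀(1+g)/(r−g) ⇒ P(r−g) = D₀(1+g) ⇒ g(P+D₀) = P·r − D₀
g = (P·r − D₀)/(P + D₀) = (€1,214,392.10×0.089 − €67,400.00) / (€1,214,392.10 + €67,400.00) = 0.031738

3.17%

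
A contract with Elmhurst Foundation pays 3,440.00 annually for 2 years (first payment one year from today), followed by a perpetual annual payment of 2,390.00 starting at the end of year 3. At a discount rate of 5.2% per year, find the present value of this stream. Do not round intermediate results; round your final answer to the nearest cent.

47908.40

PV of 2-year annuity: 3,440.00 × [1 − (1+0.052)^−2] / 0.052 = 6378.29085
Perpetuity value at year 2: 2,390.00 / 0.052 = 45961.53846
PV of perpetuity: 45961.53846 / (1+0.052)^2 = 41530.10964
Total PV = 6378.29085 + 41530.10964 = 47908.40050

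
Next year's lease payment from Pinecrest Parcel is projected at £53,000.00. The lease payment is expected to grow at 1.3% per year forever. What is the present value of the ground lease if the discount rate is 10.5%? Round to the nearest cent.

£576086.96

Growing perpetuity: P = D₁ / (r − g) = £53,000.0000 / (0.105 − 0.013) = £576,086.96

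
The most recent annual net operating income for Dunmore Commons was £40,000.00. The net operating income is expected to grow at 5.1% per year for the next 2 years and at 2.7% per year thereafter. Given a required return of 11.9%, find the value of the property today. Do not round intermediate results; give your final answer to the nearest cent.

£466757.20

D_1 = 42040.00000
D_2 = 44184.04000
Terminal value at year 2: TV = D_2×(1+g_2)/(r−g_2) = 45377.00908/0.092 = 493228.35957
P_0 = D_1/(1+r)^1 + D_2/(1+r)^2 + TV/(1+r)^2
    = 37569.25827 + 35286.22917 + 393901.71038 = 466757.19781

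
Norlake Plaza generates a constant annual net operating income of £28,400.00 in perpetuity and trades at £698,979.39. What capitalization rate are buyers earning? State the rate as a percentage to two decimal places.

4.06%

P = C/r ⇒ r = C/P = £28,400.00/£698,979.39 = 0.040631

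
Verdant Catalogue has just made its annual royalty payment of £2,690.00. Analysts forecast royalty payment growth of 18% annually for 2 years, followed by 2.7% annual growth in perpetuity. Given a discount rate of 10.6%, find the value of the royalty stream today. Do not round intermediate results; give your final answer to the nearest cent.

£45738.07

D_1 = 3174.20000
D_2 = 3745.55600
Terminal value at year 2: TV = D_2×(1+g_2)/(r−g_2) = 3846.68601/0.079 = 48692.22800
P_0 = D_1/(1+r)^1 + D_2/(1+r)^2 + TV/(1+r)^2
    = 2869.98192 + 3062.00602 + 39806.07830 = 45738.06624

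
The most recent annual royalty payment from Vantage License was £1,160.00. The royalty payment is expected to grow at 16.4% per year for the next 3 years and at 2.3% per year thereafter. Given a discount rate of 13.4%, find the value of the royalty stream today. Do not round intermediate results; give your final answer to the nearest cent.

D_1 = 1350.24000
D_2 = 1571.67936
D_3 = 1829.43478
Terminal value at year 3: TV = D_3×(1+g_2)/(r−g_2) = 1871.51177/0.111 = 16860.46644
P_0 = D_1/(1+r)^1 + D_2/(1+r)^2 + D_3/(1+r)^3 + TV/(1+r)^3
    = 1190.68783 + 1222.18751 + 1254.52051 + 11561.93228 = 15229.32813

£15229.33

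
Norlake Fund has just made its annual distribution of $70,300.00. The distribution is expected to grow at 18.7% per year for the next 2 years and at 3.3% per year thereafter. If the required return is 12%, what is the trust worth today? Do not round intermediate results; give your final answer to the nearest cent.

D_1 = 83446.10000
D_2 = 99050.52070
Terminal value at year 2: TV = D_2×(1+g_2)/(r−g_2) = 102319.18788/0.087 = 1176082.61935
P_0 = D_1/(1+r)^1 + D_2/(1+r)^2 + TV/(1+r)^2
    = 74505.44643 + 78962.46867 + 937565.86364 = 1091033.77874

$1091033.78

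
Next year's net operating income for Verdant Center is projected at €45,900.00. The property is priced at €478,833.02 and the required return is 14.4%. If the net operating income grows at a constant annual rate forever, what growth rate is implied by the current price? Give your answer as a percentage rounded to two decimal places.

P = D₁/(r−g) ⇒ g = r − D₁/P = 0.144 − €45,900.00/€478,833.02 = 0.048142

4.81%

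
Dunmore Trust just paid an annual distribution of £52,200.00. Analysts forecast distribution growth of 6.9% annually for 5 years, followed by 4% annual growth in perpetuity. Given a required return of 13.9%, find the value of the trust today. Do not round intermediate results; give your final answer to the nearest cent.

£615980.79

D_1 = 55801.80000
D_2 = 59652.12420
D_3 = 63768.12077
D_4 = 68168.12110
D_5 = 72871.72146
Terminal value at year 5: TV = D_5×(1+g_2)/(r−g_2) = 75786.59032/0.099 = 765521.11432
P_0 = D_1/(1+r)^1 + D_2/(1+r)^2 + D_3/(1+r)^3 + D_4/(1+r)^4 + D_5/(1+r)^5 + TV/(1+r)^5
    = 48991.92274 + 45981.00563 + 43155.13171 + 40502.92870 + 38013.72325 + 399336.08266 = 615980.79469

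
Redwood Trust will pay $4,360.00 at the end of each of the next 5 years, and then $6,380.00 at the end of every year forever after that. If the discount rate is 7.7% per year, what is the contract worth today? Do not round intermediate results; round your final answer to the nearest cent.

PV of 5-year annuity: $4,360.00 × [1 − (1+0.077)^−5] / 0.077 = 17546.73359
Perpetuity value at year 5: $6,380.00 / 0.077 = 82857.14286
PV of perpetuity: 82857.14286 / (1+0.077)^5 = 57180.95930
Total PV = 17546.73359 + 57180.95930 = 74727.69289

$74727.69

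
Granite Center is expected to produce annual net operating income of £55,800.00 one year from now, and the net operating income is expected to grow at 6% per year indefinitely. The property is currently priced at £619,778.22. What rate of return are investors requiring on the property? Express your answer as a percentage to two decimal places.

P = D₁/(r − g) ⇒ r = D₁/P + g = £55,800.0000/£619,778.22 + 0.06 = 0.090032 + 0.06 = 0.150032

15.00%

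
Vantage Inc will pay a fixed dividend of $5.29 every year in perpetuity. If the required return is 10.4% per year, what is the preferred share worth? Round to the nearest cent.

$50.87

Level perpetuity: PV = C / r = $5.29 / 0.104 = $50.87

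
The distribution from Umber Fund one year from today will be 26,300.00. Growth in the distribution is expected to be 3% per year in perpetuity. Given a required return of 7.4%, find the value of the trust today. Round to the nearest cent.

Growing perpetuity: P = D₁ / (r − g) = 26,300.0000 / (0.074 − 0.03) = 597,727.27

597727.27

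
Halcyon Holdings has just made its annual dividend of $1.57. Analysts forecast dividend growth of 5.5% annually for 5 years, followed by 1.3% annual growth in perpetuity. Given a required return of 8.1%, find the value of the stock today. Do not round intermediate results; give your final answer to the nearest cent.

D_1 = 1.65635
D_2 = 1.74745
D_3 = 1.84356
D_4 = 1.94495
D_5 = 2.05193
Terminal value at year 5: TV = D_5×(1+g_2)/(r−g_2) = 2.07860/0.068 = 30.56768
P_0 = D_1/(1+r)^1 + D_2/(1+r)^2 + D_3/(1+r)^3 + D_4/(1+r)^4 + D_5/(1+r)^5 + TV/(1+r)^5
    = 1.53224 + 1.49539 + 1.45942 + 1.42432 + 1.39006 + 20.70780 = 28.00922

$28.01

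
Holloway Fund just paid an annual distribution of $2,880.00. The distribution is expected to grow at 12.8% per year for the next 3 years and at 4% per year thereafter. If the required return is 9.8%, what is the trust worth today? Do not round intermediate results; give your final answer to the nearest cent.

D_1 = 3248.64000
D_2 = 3664.46592
D_3 = 4133.51756
Terminal value at year 3: TV = D_3×(1+g_2)/(r−g_2) = 4298.85826/0.058 = 74118.24586
P_0 = D_1/(1+r)^1 + D_2/(1+r)^2 + D_3/(1+r)^3 + TV/(1+r)^3
    = 2958.68852 + 3039.52701 + 3122.57419 + 55990.98556 = 65111.77529

$65111.78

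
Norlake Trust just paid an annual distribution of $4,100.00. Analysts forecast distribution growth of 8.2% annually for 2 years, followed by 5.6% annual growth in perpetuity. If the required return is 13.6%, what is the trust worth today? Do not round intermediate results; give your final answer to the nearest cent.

D_1 = 4436.20000
D_2 = 4799.96840
Terminal value at year 2: TV = D_2×(1+g_2)/(r−g_2) = 5068.76663/0.08 = 63359.58288
P_0 = D_1/(1+r)^1 + D_2/(1+r)^2 + TV/(1+r)^2
    = 3905.10563 + 3719.47561 + 49097.07808 = 56721.65933

$56721.66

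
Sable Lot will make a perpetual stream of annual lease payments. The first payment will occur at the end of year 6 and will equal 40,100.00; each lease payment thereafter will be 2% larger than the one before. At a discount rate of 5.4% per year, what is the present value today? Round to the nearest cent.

906697.46

Value at end of year 5: C₁ / (r − g) = 40,100.00 / (0.054 − 0.02) = 1,179,411.7647
Discount to today: PV = 1,179,411.7647 / (1 + 0.054)^5 = 1,179,411.7647 / 1.300778 = 906,697.46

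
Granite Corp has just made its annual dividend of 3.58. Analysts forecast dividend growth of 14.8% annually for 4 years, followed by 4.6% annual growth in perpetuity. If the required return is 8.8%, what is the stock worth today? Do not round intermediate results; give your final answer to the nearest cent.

D_1 = 4.10984
D_2 = 4.71810
D_3 = 5.41637
D_4 = 6.21800
Terminal value at year 4: TV = D_4×(1+g_2)/(r−g_2) = 6.50403/0.042 = 154.85776
P_0 = D_1/(1+r)^1 + D_2/(1+r)^2 + D_3/(1+r)^3 + D_4/(1+r)^4 + TV/(1+r)^4
    = 3.77743 + 3.98574 + 4.20554 + 4.43747 + 110.51402 = 126.92020

126.92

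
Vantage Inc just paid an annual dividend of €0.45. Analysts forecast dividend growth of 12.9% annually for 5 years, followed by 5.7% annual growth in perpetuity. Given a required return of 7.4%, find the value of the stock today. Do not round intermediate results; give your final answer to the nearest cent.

€38.54

D_1 = 0.50805
D_2 = 0.57359
D_3 = 0.64758
D_4 = 0.73112
D_5 = 0.82543
Terminal value at year 5: TV = D_5×(1+g_2)/(r−g_2) = 0.87248/0.017 = 51.32256
P_0 = D_1/(1+r)^1 + D_2/(1+r)^2 + D_3/(1+r)^3 + D_4/(1+r)^4 + D_5/(1+r)^5 + TV/(1+r)^5
    = 0.47304 + 0.49727 + 0.52273 + 0.54950 + 0.57764 + 35.91591 = 38.53611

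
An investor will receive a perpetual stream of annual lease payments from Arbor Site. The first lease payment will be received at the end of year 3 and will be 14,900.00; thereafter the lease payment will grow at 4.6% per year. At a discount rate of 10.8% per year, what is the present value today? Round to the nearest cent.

Value at end of year 2: C₁ / (r − g) = 14,900.00 / (0.108 − 0.046) = 240,322.5806
Discount to today: PV = 240,322.5806 / (1 + 0.108)^2 = 240,322.5806 / 1.227664 = 195,755.99

195755.99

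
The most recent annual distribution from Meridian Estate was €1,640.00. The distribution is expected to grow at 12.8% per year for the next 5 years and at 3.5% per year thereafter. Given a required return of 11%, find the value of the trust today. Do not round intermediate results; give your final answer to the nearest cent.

€33135.16

D_1 = 1849.92000
D_2 = 2086.70976
D_3 = 2353.80861
D_4 = 2655.09611
D_5 = 2994.94841
Terminal value at year 5: TV = D_5×(1+g_2)/(r−g_2) = 3099.77161/0.075 = 41330.28811
P_0 = D_1/(1+r)^1 + D_2/(1+r)^2 + D_3/(1+r)^3 + D_4/(1+r)^4 + D_5/(1+r)^5 + TV/(1+r)^5
    = 1666.59459 + 1693.62045 + 1721.08457 + 1748.99405 + 1777.35611 + 24527.51437 = 33135.16414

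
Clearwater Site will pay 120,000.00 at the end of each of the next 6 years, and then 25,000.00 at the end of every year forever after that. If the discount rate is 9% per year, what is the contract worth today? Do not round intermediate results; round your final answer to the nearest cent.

PV of 6-year annuity: 120,000.00 × [1 − (1+0.09)^−6] / 0.09 = 538310.23083
Perpetuity value at year 6: 25,000.00 / 0.09 = 277777.77778
PV of perpetuity: 277777.77778 / (1+0.09)^6 = 165629.81302
Total PV = 538310.23083 + 165629.81302 = 703940.04385

703940.04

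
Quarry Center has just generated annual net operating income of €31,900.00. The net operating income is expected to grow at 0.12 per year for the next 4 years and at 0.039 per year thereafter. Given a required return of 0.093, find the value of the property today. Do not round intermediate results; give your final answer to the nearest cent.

€812389.28

D_1 = 35728.00000
D_2 = 40015.36000
D_3 = 44817.20320
D_4 = 50195.26758
Terminal value at year 4: TV = D_4×(1+g_2)/(r−g_2) = 52152.88302/0.054 = 965794.13000
P_0 = D_1/(1+r)^1 + D_2/(1+r)^2 + D_3/(1+r)^3 + D_4/(1+r)^4 + TV/(1+r)^4
    = 32688.01464 + 33495.49533 + 34322.92294 + 35170.79020 + 676712.05588 = 812389.27899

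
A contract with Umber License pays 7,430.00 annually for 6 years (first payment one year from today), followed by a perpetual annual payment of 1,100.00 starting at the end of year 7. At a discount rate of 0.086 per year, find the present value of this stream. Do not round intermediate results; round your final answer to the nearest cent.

PV of 6-year annuity: 7,430.00 × [1 − (1+0.086)^−6] / 0.086 = 33731.64364
Perpetuity value at year 6: 1,100.00 / 0.086 = 12790.69767
PV of perpetuity: 12790.69767 / (1+0.086)^6 = 7796.78004
Total PV = 33731.64364 + 7796.78004 = 41528.42368

41528.42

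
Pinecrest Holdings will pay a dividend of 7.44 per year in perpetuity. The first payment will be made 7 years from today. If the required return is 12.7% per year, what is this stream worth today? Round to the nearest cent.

Value at end of year 6: C / r = 7.44 / 0.127 = 58.5827
Discount to today: PV = 58.5827 / (1 + 0.127)^6 = 58.5827 / 2.049007 = 28.59

28.59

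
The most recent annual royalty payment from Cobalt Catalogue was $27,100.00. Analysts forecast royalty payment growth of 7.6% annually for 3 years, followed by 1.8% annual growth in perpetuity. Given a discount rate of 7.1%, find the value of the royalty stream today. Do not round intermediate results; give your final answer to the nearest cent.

$609910.34

D_1 = 29159.60000
D_2 = 31375.72960
D_3 = 33760.28505
Terminal value at year 3: TV = D_3×(1+g_2)/(r−g_2) = 34367.97018/0.053 = 648452.26756
P_0 = D_1/(1+r)^1 + D_2/(1+r)^2 + D_3/(1+r)^3 + TV/(1+r)^3
    = 27226.51727 + 27353.62520 + 27481.32653 + 527848.87559 = 609910.34459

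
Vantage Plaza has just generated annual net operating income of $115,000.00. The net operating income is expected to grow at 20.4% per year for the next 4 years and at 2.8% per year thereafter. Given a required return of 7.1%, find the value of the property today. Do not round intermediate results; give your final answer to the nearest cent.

$5012745.66

D_1 = 138460.00000
D_2 = 166705.84000
D_3 = 200713.83136
D_4 = 241659.45296
Terminal value at year 4: TV = D_4×(1+g_2)/(r−g_2) = 248425.91764/0.043 = 5777346.92187
P_0 = D_1/(1+r)^1 + D_2/(1+r)^2 + D_3/(1+r)^3 + D_4/(1+r)^4 + TV/(1+r)^4
    = 129281.04575 + 145335.55470 + 163383.76084 + 183673.24748 + 4391072.05605 = 5012745.66483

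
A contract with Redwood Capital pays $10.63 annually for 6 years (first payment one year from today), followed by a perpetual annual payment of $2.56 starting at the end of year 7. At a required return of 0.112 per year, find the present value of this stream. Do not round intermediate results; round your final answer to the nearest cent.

PV of 6-year annuity: $10.63 × [1 − (1+0.112)^−6] / 0.112 = 44.71270
Perpetuity value at year 6: $2.56 / 0.112 = 22.85714
PV of perpetuity: 22.85714 / (1+0.112)^6 = 12.08908
Total PV = 44.71270 + 12.08908 = 56.80178

$56.80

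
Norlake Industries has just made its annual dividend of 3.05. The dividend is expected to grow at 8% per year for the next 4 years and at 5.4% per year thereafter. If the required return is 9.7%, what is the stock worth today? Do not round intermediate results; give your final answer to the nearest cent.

81.97

D_1 = 3.29400
D_2 = 3.55752
D_3 = 3.84212
D_4 = 4.14949
Terminal value at year 4: TV = D_4×(1+g_2)/(r−g_2) = 4.37356/0.043 = 101.71079
P_0 = D_1/(1+r)^1 + D_2/(1+r)^2 + D_3/(1+r)^3 + D_4/(1+r)^4 + TV/(1+r)^4
    = 3.00273 + 2.95620 + 2.91039 + 2.86529 + 70.23288 = 81.96750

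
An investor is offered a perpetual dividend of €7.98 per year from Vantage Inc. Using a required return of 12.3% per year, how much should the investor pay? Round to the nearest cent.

€64.88

Level perpetuity: PV = C / r = €7.98 / 0.123 = €64.88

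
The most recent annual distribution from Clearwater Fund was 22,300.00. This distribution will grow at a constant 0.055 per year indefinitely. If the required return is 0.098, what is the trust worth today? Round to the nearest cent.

547127.91

D₁ = D₀ × (1 + g) = 22,300.00 × 1.055 = 23,526.5000
Growing perpetuity: P = D₁ / (r − g) = 23,526.5000 / (0.098 − 0.055) = 547,127.91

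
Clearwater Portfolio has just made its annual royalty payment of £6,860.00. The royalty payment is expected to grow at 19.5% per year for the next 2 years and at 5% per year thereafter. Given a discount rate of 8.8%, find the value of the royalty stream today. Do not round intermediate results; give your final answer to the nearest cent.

D_1 = 8197.70000
D_2 = 9796.25150
Terminal value at year 2: TV = D_2×(1+g_2)/(r−g_2) = 10286.06408/0.038 = 270685.89671
P_0 = D_1/(1+r)^1 + D_2/(1+r)^2 + TV/(1+r)^2
    = 7534.65074 + 8275.65039 + 228669.28720 = 244479.58833

£244479.59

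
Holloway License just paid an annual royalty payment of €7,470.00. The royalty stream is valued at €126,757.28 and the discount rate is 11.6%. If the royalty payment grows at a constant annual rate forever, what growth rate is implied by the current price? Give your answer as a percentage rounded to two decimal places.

P = D₀(1+g)/(r−g) ⇒ P(r−g) = D₀(1+g) ⇒ g(P+D₀) = P·r − D₀
g = (P·r − D₀)/(P + D₀) = (€126,757.28×0.116 − €7,470.00) / (€126,757.28 + €7,470.00) = 0.053893

5.39%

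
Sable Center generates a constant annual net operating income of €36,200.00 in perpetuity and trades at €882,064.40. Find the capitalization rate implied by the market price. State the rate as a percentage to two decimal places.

4.10%

P = C/r ⇒ r = C/P = €36,200.00/€882,064.40 = 0.041040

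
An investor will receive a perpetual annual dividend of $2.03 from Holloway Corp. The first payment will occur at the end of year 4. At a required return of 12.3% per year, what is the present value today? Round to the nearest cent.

$11.65

Value at end of year 3: C / r = $2.03 / 0.123 = $16.5041
Discount to today: PV = $16.5041 / (1 + 0.123)^3 = $16.5041 / 1.416248 = $11.65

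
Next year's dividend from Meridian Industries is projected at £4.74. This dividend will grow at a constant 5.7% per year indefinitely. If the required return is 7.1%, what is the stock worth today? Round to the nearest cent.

£338.57

Growing perpetuity: P = D₁ / (r − g) = £4.7400 / (0.071 − 0.057) = £338.57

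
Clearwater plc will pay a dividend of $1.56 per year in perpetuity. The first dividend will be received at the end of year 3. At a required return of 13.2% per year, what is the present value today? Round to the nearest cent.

Value at end of year 2: C / r = $1.56 / 0.132 = $11.8182
Discount to today: PV = $11.8182 / (1 + 0.132)^2 = $11.8182 / 1.281424 = $9.22

$9.22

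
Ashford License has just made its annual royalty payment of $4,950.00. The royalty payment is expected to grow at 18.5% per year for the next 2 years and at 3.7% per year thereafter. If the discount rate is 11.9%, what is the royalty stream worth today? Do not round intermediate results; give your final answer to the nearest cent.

$80994.63

D_1 = 5865.75000
D_2 = 6950.91375
Terminal value at year 2: TV = D_2×(1+g_2)/(r−g_2) = 7208.09756/0.082 = 87903.62877
P_0 = D_1/(1+r)^1 + D_2/(1+r)^2 + TV/(1+r)^2
    = 5241.95710 + 5551.13420 + 70201.53859 = 80994.62990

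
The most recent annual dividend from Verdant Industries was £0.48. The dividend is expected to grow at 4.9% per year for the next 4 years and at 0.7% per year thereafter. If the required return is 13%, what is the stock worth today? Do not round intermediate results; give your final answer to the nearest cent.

£4.52

D_1 = 0.50352
D_2 = 0.52819
D_3 = 0.55407
D_4 = 0.58122
Terminal value at year 4: TV = D_4×(1+g_2)/(r−g_2) = 0.58529/0.123 = 4.75847
P_0 = D_1/(1+r)^1 + D_2/(1+r)^2 + D_3/(1+r)^3 + D_4/(1+r)^4 + TV/(1+r)^4
    = 0.44559 + 0.41365 + 0.38400 + 0.35648 + 2.91846 = 4.51818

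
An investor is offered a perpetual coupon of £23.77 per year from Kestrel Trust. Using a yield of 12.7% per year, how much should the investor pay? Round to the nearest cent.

Level perpetuity: PV = C / r = £23.77 / 0.127 = £187.17

£187.17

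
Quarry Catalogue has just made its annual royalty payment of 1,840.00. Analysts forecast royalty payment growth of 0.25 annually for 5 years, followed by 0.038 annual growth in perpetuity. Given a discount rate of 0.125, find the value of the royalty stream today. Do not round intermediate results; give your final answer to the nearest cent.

49938.34

D_1 = 2300.00000
D_2 = 2875.00000
D_3 = 3593.75000
D_4 = 4492.18750
D_5 = 5615.23438
Terminal value at year 5: TV = D_5×(1+g_2)/(r−g_2) = 5828.61328/0.087 = 66995.55496
P_0 = D_1/(1+r)^1 + D_2/(1+r)^2 + D_3/(1+r)^3 + D_4/(1+r)^4 + D_5/(1+r)^5 + TV/(1+r)^5
    = 2044.44444 + 2271.60494 + 2524.00549 + 2804.45054 + 3116.05616 + 37177.77346 = 49938.33502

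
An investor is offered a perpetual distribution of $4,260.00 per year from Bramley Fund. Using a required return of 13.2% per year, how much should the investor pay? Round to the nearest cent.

Level perpetuity: PV = C / r = $4,260.00 / 0.132 = $32,272.73

$32272.73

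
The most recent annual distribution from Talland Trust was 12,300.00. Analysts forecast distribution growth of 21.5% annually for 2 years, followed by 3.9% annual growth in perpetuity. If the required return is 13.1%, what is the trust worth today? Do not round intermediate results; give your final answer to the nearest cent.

D_1 = 14944.50000
D_2 = 18157.56750
Terminal value at year 2: TV = D_2×(1+g_2)/(r−g_2) = 18865.71263/0.092 = 205062.09383
P_0 = D_1/(1+r)^1 + D_2/(1+r)^2 + TV/(1+r)^2
    = 13213.52785 + 14194.90393 + 160309.83890 = 187718.27067

187718.27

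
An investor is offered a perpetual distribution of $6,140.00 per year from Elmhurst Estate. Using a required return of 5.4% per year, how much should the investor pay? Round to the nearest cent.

Level perpetuity: PV = C / r = $6,140.00 / 0.054 = $113,703.70

$113703.70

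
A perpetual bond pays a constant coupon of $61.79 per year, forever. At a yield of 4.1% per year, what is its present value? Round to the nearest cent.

$1507.07

Level perpetuity: PV = C / r = $61.79 / 0.041 = $1,507.07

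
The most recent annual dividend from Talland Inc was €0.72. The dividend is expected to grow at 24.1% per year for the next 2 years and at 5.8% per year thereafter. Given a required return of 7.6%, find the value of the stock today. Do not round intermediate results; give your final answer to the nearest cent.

D_1 = 0.89352
D_2 = 1.10886
Terminal value at year 2: TV = D_2×(1+g_2)/(r−g_2) = 1.17317/0.018 = 65.17623
P_0 = D_1/(1+r)^1 + D_2/(1+r)^2 + TV/(1+r)^2
    = 0.83041 + 0.95775 + 56.29433 = 58.08249

€58.08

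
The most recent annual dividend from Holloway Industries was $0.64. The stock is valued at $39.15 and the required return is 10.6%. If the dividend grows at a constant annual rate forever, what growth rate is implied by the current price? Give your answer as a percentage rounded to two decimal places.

8.82%

P = D₀(1+g)/(r−g) ⇒ P(r−g) = D₀(1+g) ⇒ g(P+D₀) = P·r − D₀
g = (P·r − D₀)/(P + D₀) = ($39.15×0.106 − $0.64) / ($39.15 + $0.64) = 0.088211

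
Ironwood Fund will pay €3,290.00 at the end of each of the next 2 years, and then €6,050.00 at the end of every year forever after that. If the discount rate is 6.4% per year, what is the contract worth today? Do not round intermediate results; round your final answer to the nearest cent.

€89499.31

PV of 2-year annuity: €3,290.00 × [1 − (1+0.064)^−2] / 0.064 = 5998.21923
Perpetuity value at year 2: €6,050.00 / 0.064 = 94531.25000
PV of perpetuity: 94531.25000 / (1+0.064)^2 = 83501.09001
Total PV = 5998.21923 + 83501.09001 = 89499.30925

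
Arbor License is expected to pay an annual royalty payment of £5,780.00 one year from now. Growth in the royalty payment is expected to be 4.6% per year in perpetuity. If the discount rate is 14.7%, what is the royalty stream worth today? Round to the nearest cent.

£57227.72

Growing perpetuity: P = D₁ / (r − g) = £5,780.0000 / (0.147 − 0.046) = £57,227.72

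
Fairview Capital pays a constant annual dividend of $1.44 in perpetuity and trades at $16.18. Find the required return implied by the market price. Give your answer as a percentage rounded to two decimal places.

8.90%

P = C/r ⇒ r = C/P = $1.44/$16.18 = 0.088999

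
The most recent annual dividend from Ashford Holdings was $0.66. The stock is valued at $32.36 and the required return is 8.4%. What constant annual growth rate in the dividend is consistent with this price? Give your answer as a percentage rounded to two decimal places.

P = D₀(1+g)/(r−g) ⇒ P(r−g) = D₀(1+g) ⇒ g(P+D₀) = P·r − D₀
g = (P·r − D₀)/(P + D₀) = ($32.36×0.084 − $0.66) / ($32.36 + $0.66) = 0.062333

6.23%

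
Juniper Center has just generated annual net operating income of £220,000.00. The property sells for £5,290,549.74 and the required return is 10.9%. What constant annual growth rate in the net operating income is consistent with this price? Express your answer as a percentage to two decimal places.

6.47%

P = D₀(1+g)/(r−g) ⇒ P(r−g) = D₀(1+g) ⇒ g(P+D₀) = P·r − D₀
g = (P·r − D₀)/(P + D₀) = (£5,290,549.74×0.109 − £220,000.00) / (£5,290,549.74 + £220,000.00) = 0.064725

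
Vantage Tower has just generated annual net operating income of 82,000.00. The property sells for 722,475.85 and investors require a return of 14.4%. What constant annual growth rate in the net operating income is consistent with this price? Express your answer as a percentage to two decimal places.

P = D₀(1+g)/(r−g) ⇒ P(r−g) = D₀(1+g) ⇒ g(P+D₀) = P·r − D₀
g = (P·r − D₀)/(P + D₀) = (722,475.85×0.144 − 82,000.00) / (722,475.85 + 82,000.00) = 0.027392

2.74%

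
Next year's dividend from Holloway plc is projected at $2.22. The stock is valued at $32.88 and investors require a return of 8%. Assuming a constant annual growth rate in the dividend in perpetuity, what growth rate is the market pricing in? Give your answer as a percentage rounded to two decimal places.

1.25%

P = D₁/(r−g) ⇒ g = r − D₁/P = 0.08 − $2.22/$32.88 = 0.012482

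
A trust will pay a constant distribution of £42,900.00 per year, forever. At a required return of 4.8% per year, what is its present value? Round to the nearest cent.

£893750.00

Level perpetuity: PV = C / r = £42,900.00 / 0.048 = £893,750.00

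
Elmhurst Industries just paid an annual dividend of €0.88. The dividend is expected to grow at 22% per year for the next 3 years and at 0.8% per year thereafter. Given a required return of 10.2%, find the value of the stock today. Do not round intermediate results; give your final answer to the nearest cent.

€16.05

D_1 = 1.07360
D_2 = 1.30979
D_3 = 1.59795
Terminal value at year 3: TV = D_3×(1+g_2)/(r−g_2) = 1.61073/0.094 = 17.13542
P_0 = D_1/(1+r)^1 + D_2/(1+r)^2 + D_3/(1+r)^3 + TV/(1+r)^3
    = 0.97423 + 1.07855 + 1.19404 + 12.80413 = 16.05094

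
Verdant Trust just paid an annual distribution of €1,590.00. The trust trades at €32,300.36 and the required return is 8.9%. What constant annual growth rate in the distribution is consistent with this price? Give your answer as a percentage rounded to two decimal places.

P = D₀(1+g)/(r−g) ⇒ P(r−g) = D₀(1+g) ⇒ g(P+D₀) = P·r − D₀
g = (P·r − D₀)/(P + D₀) = (€32,300.36×0.089 − €1,590.00) / (€32,300.36 + €1,590.00) = 0.037908

3.79%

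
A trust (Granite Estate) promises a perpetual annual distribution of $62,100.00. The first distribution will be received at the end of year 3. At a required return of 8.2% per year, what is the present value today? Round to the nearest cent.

$646879.26

Value at end of year 2: C / r = $62,100.00 / 0.082 = $757,317.0732
Discount to today: PV = $757,317.0732 / (1 + 0.082)^2 = $757,317.0732 / 1.170724 = $646,879.26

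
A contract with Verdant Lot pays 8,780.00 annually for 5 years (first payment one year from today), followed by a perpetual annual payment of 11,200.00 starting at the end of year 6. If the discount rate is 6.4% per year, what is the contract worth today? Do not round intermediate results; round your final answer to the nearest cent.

PV of 5-year annuity: 8,780.00 × [1 − (1+0.064)^−5] / 0.064 = 36585.54925
Perpetuity value at year 5: 11,200.00 / 0.064 = 175000.00000
PV of perpetuity: 175000.00000 / (1+0.064)^5 = 128330.50666
Total PV = 36585.54925 + 128330.50666 = 164916.05590

164916.06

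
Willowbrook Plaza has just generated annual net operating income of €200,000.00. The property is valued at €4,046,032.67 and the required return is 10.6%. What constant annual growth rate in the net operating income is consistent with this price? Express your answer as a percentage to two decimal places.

5.39%

P = D₀(1+g)/(r−g) ⇒ P(r−g) = D₀(1+g) ⇒ g(P+D₀) = P·r − D₀
g = (P·r − D₀)/(P + D₀) = (€4,046,032.67×0.106 − €200,000.00) / (€4,046,032.67 + €200,000.00) = 0.053904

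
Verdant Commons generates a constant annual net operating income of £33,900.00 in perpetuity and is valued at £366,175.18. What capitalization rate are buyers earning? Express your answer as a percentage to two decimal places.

P = C/r ⇒ r = C/P = £33,900.00/£366,175.18 = 0.092579

9.26%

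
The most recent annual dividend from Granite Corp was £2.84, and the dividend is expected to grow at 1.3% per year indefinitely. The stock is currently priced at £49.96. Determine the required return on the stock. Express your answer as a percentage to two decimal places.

D₁ = £2.84 × 1.013 = £2.8769
P = D₁/(r − g) ⇒ r = D₁/P + g = £2.8769/£49.96 + 0.013 = 0.057584 + 0.013 = 0.070584

7.06%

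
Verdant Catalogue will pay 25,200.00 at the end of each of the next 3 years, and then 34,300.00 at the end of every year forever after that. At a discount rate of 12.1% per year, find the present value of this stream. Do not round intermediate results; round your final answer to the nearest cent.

261651.91

PV of 3-year annuity: 25,200.00 × [1 − (1+0.121)^−3] / 0.121 = 60422.29136
Perpetuity value at year 3: 34,300.00 / 0.121 = 283471.07438
PV of perpetuity: 283471.07438 / (1+0.121)^3 = 201229.62225
Total PV = 60422.29136 + 201229.62225 = 261651.91361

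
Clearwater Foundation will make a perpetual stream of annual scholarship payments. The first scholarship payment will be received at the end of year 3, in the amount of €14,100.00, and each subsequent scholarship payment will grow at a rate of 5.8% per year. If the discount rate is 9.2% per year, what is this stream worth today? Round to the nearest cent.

€347772.24

Value at end of year 2: C₁ / (r − g) = €14,100.00 / (0.092 − 0.058) = €414,705.8824
Discount to today: PV = €414,705.8824 / (1 + 0.092)^2 = €414,705.8824 / 1.192464 = €347,772.24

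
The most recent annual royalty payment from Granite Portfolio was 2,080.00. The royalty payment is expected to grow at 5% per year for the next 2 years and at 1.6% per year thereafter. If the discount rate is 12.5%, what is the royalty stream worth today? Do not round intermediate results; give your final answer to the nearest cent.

D_1 = 2184.00000
D_2 = 2293.20000
Terminal value at year 2: TV = D_2×(1+g_2)/(r−g_2) = 2329.89120/0.109 = 21375.14862
P_0 = D_1/(1+r)^1 + D_2/(1+r)^2 + TV/(1+r)^2
    = 1941.33333 + 1811.91111 + 16889.00632 = 20642.25076

20642.25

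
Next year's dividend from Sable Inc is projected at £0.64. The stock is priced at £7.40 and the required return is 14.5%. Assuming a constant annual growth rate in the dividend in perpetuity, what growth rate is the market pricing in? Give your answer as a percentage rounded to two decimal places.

5.85%

P = D₁/(r−g) ⇒ g = r − D₁/P = 0.145 − £0.64/£7.40 = 0.058514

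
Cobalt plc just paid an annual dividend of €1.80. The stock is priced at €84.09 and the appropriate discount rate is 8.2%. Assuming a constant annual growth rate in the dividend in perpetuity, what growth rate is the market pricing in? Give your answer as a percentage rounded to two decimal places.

P = D₀(1+g)/(r−g) ⇒ P(r−g) = D₀(1+g) ⇒ g(P+D₀) = P·r − D₀
g = (P·r − D₀)/(P + D₀) = (€84.09×0.082 − €1.80) / (€84.09 + €1.80) = 0.059324

5.93%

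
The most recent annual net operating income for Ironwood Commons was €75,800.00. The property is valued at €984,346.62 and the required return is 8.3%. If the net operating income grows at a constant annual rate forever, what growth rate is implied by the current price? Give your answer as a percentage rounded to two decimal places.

0.56%

P = D₀(1+g)/(r−g) ⇒ P(r−g) = D₀(1+g) ⇒ g(P+D₀) = P·r − D₀
g = (P·r − D₀)/(P + D₀) = (€984,346.62×0.083 − €75,800.00) / (€984,346.62 + €75,800.00) = 0.005566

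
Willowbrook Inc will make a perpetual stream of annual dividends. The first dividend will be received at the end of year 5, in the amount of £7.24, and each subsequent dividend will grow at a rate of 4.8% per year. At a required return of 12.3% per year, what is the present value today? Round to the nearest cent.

Value at end of year 4: C₁ / (r − g) = £7.24 / (0.123 − 0.048) = £96.5333
Discount to today: PV = £96.5333 / (1 + 0.123)^4 = £96.5333 / 1.590446 = £60.70

£60.70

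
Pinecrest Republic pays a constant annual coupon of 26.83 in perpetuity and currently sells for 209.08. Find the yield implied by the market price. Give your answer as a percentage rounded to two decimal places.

P = C/r ⇒ r = C/P = 26.83/209.08 = 0.128324

12.83%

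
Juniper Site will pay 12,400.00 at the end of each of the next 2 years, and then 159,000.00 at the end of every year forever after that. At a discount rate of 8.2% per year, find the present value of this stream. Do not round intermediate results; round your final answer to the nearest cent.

1678312.90

PV of 2-year annuity: 12,400.00 × [1 − (1+0.082)^−2] / 0.082 = 22051.99518
Perpetuity value at year 2: 159,000.00 / 0.082 = 1939024.39024
PV of perpetuity: 1939024.39024 / (1+0.082)^2 = 1656260.90372
Total PV = 22051.99518 + 1656260.90372 = 1678312.89889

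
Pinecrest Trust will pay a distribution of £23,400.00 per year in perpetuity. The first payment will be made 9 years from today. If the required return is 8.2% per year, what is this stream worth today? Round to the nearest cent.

£151909.14

Value at end of year 8: C / r = £23,400.00 / 0.082 = £285,365.8537
Discount to today: PV = £285,365.8537 / (1 + 0.082)^8 = £285,365.8537 / 1.878530 = £151,909.14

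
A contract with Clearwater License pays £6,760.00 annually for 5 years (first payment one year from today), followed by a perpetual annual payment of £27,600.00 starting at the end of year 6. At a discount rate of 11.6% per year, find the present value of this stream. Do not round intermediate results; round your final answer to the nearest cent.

PV of 5-year annuity: £6,760.00 × [1 − (1+0.116)^−5] / 0.116 = 24611.70583
Perpetuity value at year 5: £27,600.00 / 0.116 = 237931.03448
PV of perpetuity: 237931.03448 / (1+0.116)^5 = 137445.37161
Total PV = 24611.70583 + 137445.37161 = 162057.07745

£162057.08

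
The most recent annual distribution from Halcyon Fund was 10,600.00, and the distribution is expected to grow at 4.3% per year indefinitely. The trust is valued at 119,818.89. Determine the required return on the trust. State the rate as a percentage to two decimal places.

D₁ = 10,600.00 × 1.043 = 11,055.8000
P = D₁/(r − g) ⇒ r = D₁/P + g = 11,055.8000/119,818.89 + 0.043 = 0.092271 + 0.043 = 0.135271

13.53%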